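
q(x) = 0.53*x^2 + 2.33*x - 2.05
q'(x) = 1.06*x + 2.33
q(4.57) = 19.67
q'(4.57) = 7.17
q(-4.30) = -2.27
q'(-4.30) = -2.23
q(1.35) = 2.06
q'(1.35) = 3.76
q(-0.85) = -3.65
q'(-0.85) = 1.43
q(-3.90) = -3.08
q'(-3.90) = -1.80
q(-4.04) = -2.81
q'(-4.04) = -1.95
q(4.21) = 17.15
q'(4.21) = 6.79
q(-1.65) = -4.45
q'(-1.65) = 0.58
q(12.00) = 102.23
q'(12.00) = 15.05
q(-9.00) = 19.91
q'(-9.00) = -7.21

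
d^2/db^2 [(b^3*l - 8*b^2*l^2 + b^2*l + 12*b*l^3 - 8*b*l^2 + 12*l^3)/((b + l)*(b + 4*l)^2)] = 2*l*(-17*b^4*l + b^4 + 100*b^3*l^2 - 32*b^3*l + 276*b^2*l^3 + 24*b^2*l^2 - 68*b*l^4 + 400*b*l^3 - 416*l^5 + 532*l^4)/(b^7 + 19*b^6*l + 147*b^5*l^2 + 593*b^4*l^3 + 1328*b^3*l^4 + 1632*b^2*l^5 + 1024*b*l^6 + 256*l^7)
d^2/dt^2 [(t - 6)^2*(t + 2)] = 6*t - 20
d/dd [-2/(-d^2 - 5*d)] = 2*(-2*d - 5)/(d^2*(d + 5)^2)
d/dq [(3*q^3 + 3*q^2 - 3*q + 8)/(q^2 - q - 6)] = (3*q^4 - 6*q^3 - 54*q^2 - 52*q + 26)/(q^4 - 2*q^3 - 11*q^2 + 12*q + 36)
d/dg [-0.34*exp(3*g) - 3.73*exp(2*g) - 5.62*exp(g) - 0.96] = (-1.02*exp(2*g) - 7.46*exp(g) - 5.62)*exp(g)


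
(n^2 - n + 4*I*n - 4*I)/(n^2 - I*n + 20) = (n - 1)/(n - 5*I)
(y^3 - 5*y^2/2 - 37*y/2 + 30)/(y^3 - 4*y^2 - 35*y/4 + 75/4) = 2*(y + 4)/(2*y + 5)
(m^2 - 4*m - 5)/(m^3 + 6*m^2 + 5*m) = (m - 5)/(m*(m + 5))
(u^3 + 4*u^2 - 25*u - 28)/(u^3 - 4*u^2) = 1 + 8/u + 7/u^2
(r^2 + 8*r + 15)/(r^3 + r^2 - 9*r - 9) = (r + 5)/(r^2 - 2*r - 3)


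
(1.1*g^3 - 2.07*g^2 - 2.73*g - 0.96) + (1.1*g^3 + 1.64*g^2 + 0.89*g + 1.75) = 2.2*g^3 - 0.43*g^2 - 1.84*g + 0.79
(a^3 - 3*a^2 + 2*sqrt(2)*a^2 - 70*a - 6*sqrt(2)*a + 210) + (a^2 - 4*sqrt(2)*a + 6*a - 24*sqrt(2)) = a^3 - 2*a^2 + 2*sqrt(2)*a^2 - 64*a - 10*sqrt(2)*a - 24*sqrt(2) + 210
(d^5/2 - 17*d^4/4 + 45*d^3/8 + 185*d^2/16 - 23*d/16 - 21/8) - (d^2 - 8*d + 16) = d^5/2 - 17*d^4/4 + 45*d^3/8 + 169*d^2/16 + 105*d/16 - 149/8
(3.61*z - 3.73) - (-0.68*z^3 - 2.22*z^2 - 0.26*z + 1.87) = 0.68*z^3 + 2.22*z^2 + 3.87*z - 5.6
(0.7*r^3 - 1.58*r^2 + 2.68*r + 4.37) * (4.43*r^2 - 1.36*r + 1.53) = 3.101*r^5 - 7.9514*r^4 + 15.0922*r^3 + 13.2969*r^2 - 1.8428*r + 6.6861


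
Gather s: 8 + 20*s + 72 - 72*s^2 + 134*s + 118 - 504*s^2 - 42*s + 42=-576*s^2 + 112*s + 240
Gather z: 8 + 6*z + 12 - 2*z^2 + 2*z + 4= -2*z^2 + 8*z + 24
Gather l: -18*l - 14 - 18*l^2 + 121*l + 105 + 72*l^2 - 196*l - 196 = 54*l^2 - 93*l - 105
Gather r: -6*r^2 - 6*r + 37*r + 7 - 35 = -6*r^2 + 31*r - 28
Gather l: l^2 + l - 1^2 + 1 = l^2 + l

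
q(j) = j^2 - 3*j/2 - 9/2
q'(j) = 2*j - 3/2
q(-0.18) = -4.20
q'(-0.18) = -1.86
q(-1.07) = -1.75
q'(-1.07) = -3.64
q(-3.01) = 9.08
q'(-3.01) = -7.52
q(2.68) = -1.34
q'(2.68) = 3.86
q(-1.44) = -0.27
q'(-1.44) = -4.38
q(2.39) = -2.37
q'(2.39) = 3.28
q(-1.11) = -1.60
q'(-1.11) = -3.72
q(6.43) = 27.20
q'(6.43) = 11.36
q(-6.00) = 40.50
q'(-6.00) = -13.50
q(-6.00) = 40.50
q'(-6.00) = -13.50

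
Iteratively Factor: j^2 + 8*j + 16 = (j + 4)*(j + 4)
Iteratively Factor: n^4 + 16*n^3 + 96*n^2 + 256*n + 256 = (n + 4)*(n^3 + 12*n^2 + 48*n + 64) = (n + 4)^2*(n^2 + 8*n + 16) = (n + 4)^3*(n + 4)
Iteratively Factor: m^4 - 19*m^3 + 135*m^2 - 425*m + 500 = (m - 4)*(m^3 - 15*m^2 + 75*m - 125) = (m - 5)*(m - 4)*(m^2 - 10*m + 25) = (m - 5)^2*(m - 4)*(m - 5)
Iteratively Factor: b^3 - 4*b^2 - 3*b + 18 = (b - 3)*(b^2 - b - 6) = (b - 3)*(b + 2)*(b - 3)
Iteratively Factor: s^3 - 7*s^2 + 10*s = (s - 2)*(s^2 - 5*s) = s*(s - 2)*(s - 5)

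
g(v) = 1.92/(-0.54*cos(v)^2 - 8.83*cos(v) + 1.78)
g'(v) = 1.92*(-1.08*sin(v)*cos(v) - 8.83*sin(v))/(-0.54*cos(v)^2 - 8.83*cos(v) + 1.78)^2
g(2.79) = 0.20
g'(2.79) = -0.06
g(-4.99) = -2.82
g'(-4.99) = -36.39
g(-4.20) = 0.32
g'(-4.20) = -0.39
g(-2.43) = 0.24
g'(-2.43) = 0.15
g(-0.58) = -0.32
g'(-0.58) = 0.29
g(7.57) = -2.61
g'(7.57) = -31.04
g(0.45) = -0.29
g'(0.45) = -0.19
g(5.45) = -0.44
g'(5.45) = 0.70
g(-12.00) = -0.32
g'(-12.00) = -0.27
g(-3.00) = 0.19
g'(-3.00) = 0.02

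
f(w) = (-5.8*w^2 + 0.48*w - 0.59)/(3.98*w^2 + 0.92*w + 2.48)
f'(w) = (0.48 - 11.6*w)/(3.98*w^2 + 0.92*w + 2.48) + (-7.96*w - 0.92)*(-5.8*w^2 + 0.48*w - 0.59)/(3.98*w^2 + 0.92*w + 2.48)^2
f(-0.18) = -0.35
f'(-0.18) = 0.98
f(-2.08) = -1.50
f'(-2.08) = 0.06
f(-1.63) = -1.45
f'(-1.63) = 0.16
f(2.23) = -1.17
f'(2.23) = -0.15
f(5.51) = -1.36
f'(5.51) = -0.02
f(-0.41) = -0.64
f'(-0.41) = 1.35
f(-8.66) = -1.50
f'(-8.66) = -0.00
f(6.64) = -1.38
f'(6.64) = -0.01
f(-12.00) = -1.49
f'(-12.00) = -0.00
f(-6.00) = -1.51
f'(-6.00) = -0.01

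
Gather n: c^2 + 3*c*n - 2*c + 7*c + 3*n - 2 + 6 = c^2 + 5*c + n*(3*c + 3) + 4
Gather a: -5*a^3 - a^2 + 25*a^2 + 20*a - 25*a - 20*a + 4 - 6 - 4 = -5*a^3 + 24*a^2 - 25*a - 6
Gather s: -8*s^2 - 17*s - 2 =-8*s^2 - 17*s - 2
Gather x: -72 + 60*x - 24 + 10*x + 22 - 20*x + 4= 50*x - 70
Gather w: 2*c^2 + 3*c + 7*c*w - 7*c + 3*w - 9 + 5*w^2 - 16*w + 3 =2*c^2 - 4*c + 5*w^2 + w*(7*c - 13) - 6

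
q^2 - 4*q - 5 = (q - 5)*(q + 1)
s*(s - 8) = s^2 - 8*s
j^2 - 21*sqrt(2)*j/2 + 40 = (j - 8*sqrt(2))*(j - 5*sqrt(2)/2)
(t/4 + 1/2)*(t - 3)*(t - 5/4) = t^3/4 - 9*t^2/16 - 19*t/16 + 15/8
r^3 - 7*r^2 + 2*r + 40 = (r - 5)*(r - 4)*(r + 2)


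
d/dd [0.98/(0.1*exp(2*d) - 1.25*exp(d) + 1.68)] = (1.225 - 0.196*exp(d))*exp(d)/(0.1*exp(2*d) - 1.25*exp(d) + 1.68)^2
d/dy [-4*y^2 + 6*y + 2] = 6 - 8*y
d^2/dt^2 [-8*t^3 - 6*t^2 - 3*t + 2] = -48*t - 12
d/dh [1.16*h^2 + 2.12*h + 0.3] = 2.32*h + 2.12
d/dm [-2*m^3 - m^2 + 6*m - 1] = -6*m^2 - 2*m + 6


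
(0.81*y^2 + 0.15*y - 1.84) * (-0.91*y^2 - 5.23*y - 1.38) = -0.7371*y^4 - 4.3728*y^3 - 0.2279*y^2 + 9.4162*y + 2.5392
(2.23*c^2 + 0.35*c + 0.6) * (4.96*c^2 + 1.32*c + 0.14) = 11.0608*c^4 + 4.6796*c^3 + 3.7502*c^2 + 0.841*c + 0.084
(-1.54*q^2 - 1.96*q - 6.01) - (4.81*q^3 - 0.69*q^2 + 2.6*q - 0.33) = -4.81*q^3 - 0.85*q^2 - 4.56*q - 5.68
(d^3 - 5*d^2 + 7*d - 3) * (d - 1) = d^4 - 6*d^3 + 12*d^2 - 10*d + 3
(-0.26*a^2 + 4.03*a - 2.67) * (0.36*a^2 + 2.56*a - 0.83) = -0.0936*a^4 + 0.7852*a^3 + 9.5714*a^2 - 10.1801*a + 2.2161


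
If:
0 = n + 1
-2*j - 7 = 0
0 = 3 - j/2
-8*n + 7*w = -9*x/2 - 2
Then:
No Solution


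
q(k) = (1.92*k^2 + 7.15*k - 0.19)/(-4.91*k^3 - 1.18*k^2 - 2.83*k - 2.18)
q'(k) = (3.84*k + 7.15)/(-4.91*k^3 - 1.18*k^2 - 2.83*k - 2.18) + (1.92*k^2 + 7.15*k - 0.19)*(14.73*k^2 + 2.36*k + 2.83)/(-4.91*k^3 - 1.18*k^2 - 2.83*k - 2.18)^2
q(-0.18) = 0.84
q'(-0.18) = -5.29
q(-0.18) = 0.84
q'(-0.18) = -5.29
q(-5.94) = 0.03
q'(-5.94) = -0.00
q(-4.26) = 0.01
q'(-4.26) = -0.02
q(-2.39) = -0.10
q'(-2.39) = -0.15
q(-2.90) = -0.04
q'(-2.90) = -0.08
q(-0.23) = 1.13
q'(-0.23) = -6.36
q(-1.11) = -0.93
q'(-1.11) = -2.27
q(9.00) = -0.06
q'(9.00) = 0.01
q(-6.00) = 0.03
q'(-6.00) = -0.00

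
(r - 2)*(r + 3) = r^2 + r - 6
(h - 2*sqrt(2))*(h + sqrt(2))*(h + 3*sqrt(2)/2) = h^3 + sqrt(2)*h^2/2 - 7*h - 6*sqrt(2)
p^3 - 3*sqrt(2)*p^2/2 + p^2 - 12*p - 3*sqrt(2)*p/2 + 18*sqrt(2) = (p - 3)*(p + 4)*(p - 3*sqrt(2)/2)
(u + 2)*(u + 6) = u^2 + 8*u + 12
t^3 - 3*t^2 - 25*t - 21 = (t - 7)*(t + 1)*(t + 3)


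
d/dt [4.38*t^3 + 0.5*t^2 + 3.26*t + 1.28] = 13.14*t^2 + 1.0*t + 3.26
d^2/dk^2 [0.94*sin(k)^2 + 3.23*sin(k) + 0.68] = -3.23*sin(k) + 1.88*cos(2*k)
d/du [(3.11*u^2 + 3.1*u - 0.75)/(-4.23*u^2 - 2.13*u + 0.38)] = (6.48870000000001*u^2 - 3.9814*u - 0.4195)/(17.8929*u^4 + 18.0198*u^3 + 1.3221*u^2 - 1.6188*u + 0.1444)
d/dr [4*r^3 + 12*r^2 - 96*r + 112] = 12*r^2 + 24*r - 96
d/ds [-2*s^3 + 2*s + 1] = 2 - 6*s^2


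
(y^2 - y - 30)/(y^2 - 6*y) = (y + 5)/y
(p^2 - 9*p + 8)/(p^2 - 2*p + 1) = (p - 8)/(p - 1)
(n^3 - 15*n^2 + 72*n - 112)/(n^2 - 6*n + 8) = (n^2 - 11*n + 28)/(n - 2)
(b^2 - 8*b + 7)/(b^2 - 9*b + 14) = (b - 1)/(b - 2)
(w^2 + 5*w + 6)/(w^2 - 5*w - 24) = (w + 2)/(w - 8)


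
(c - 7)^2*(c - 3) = c^3 - 17*c^2 + 91*c - 147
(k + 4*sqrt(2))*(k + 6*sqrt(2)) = k^2 + 10*sqrt(2)*k + 48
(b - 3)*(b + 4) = b^2 + b - 12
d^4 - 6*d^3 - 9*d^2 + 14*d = d*(d - 7)*(d - 1)*(d + 2)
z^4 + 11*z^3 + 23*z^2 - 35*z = z*(z - 1)*(z + 5)*(z + 7)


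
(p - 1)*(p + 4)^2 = p^3 + 7*p^2 + 8*p - 16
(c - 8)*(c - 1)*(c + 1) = c^3 - 8*c^2 - c + 8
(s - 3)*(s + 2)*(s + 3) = s^3 + 2*s^2 - 9*s - 18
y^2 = y^2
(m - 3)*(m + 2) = m^2 - m - 6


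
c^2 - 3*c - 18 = (c - 6)*(c + 3)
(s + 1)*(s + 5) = s^2 + 6*s + 5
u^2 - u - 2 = (u - 2)*(u + 1)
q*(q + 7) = q^2 + 7*q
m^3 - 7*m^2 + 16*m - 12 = (m - 3)*(m - 2)^2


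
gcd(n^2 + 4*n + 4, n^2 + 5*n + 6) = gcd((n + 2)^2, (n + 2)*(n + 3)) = n + 2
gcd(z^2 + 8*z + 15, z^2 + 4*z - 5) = z + 5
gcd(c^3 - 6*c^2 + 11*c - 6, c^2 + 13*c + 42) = 1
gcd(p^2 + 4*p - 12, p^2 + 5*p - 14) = p - 2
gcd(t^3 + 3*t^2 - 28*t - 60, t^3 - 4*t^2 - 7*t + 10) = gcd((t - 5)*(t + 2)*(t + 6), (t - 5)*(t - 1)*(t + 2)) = t^2 - 3*t - 10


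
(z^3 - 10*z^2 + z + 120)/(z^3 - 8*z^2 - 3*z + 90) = (z - 8)/(z - 6)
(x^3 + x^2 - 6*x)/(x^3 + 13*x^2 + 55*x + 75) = x*(x - 2)/(x^2 + 10*x + 25)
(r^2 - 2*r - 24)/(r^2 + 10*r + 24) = (r - 6)/(r + 6)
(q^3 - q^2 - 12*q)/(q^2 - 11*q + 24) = q*(q^2 - q - 12)/(q^2 - 11*q + 24)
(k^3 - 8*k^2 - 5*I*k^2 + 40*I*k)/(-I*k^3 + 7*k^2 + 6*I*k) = (I*k^2 + k*(5 - 8*I) - 40)/(k^2 + 7*I*k - 6)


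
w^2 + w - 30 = (w - 5)*(w + 6)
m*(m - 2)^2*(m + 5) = m^4 + m^3 - 16*m^2 + 20*m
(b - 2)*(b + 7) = b^2 + 5*b - 14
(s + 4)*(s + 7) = s^2 + 11*s + 28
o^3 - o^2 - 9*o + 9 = (o - 3)*(o - 1)*(o + 3)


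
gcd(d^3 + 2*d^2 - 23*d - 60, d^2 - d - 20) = d^2 - d - 20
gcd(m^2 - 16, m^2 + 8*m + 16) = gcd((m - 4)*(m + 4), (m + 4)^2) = m + 4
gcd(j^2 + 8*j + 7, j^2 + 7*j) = j + 7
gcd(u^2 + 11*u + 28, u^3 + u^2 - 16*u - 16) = u + 4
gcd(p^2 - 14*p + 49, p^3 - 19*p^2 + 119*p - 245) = p^2 - 14*p + 49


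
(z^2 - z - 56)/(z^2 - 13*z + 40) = (z + 7)/(z - 5)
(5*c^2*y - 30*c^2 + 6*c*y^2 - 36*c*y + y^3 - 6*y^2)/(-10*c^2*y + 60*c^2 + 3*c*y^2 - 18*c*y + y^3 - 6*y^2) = (c + y)/(-2*c + y)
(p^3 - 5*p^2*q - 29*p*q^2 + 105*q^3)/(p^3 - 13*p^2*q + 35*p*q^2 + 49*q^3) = (p^2 + 2*p*q - 15*q^2)/(p^2 - 6*p*q - 7*q^2)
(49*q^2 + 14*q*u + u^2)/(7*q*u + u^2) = (7*q + u)/u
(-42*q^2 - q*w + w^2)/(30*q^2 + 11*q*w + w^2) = (-7*q + w)/(5*q + w)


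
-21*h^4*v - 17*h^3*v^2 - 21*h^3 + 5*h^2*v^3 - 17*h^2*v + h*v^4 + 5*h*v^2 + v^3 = (-3*h + v)*(h + v)*(7*h + v)*(h*v + 1)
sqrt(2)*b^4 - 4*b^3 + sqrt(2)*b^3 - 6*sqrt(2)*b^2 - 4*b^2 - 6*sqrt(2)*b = b*(b - 3*sqrt(2))*(b + sqrt(2))*(sqrt(2)*b + sqrt(2))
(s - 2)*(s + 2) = s^2 - 4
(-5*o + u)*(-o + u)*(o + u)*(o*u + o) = 5*o^4*u + 5*o^4 - o^3*u^2 - o^3*u - 5*o^2*u^3 - 5*o^2*u^2 + o*u^4 + o*u^3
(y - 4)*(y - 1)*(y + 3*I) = y^3 - 5*y^2 + 3*I*y^2 + 4*y - 15*I*y + 12*I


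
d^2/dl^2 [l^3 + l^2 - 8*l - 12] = 6*l + 2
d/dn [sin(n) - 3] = cos(n)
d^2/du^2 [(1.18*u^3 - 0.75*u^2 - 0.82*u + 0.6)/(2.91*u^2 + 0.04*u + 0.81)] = (-1.4210854715202e-14*u^5 - 19.272064*u^3 + 41.321502*u^2 + 16.66116*u - 3.757614)/(24.642171*u^6 + 1.016172*u^5 + 20.591451*u^4 + 0.565768*u^3 + 5.731641*u^2 + 0.078732*u + 0.531441)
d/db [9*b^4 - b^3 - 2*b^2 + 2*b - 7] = 36*b^3 - 3*b^2 - 4*b + 2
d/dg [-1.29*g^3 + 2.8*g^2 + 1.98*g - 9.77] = -3.87*g^2 + 5.6*g + 1.98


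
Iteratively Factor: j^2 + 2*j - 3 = (j - 1)*(j + 3)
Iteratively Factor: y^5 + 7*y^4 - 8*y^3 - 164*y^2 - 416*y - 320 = (y + 2)*(y^4 + 5*y^3 - 18*y^2 - 128*y - 160) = (y - 5)*(y + 2)*(y^3 + 10*y^2 + 32*y + 32) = (y - 5)*(y + 2)^2*(y^2 + 8*y + 16) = (y - 5)*(y + 2)^2*(y + 4)*(y + 4)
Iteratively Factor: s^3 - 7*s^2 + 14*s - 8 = (s - 2)*(s^2 - 5*s + 4) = (s - 2)*(s - 1)*(s - 4)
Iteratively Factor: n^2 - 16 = (n + 4)*(n - 4)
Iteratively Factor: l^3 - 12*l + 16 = (l - 2)*(l^2 + 2*l - 8) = (l - 2)^2*(l + 4)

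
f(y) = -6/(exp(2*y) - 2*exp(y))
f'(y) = -6*(-2*exp(2*y) + 2*exp(y))/(exp(2*y) - 2*exp(y))^2 = (12*exp(y) - 12)*exp(-y)/(exp(y) - 2)^2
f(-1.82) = 20.15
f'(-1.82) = -18.37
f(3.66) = -0.00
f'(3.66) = 0.01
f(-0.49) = 7.06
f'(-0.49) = -3.94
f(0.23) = 6.43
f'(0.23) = 4.49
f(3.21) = -0.01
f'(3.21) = 0.02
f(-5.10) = 493.57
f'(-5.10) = -492.06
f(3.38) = -0.01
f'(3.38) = 0.02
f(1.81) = -0.24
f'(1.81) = 0.59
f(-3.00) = 61.79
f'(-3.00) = -60.22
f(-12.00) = 488265.87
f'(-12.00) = -488264.37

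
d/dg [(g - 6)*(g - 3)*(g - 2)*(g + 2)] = 4*g^3 - 27*g^2 + 28*g + 36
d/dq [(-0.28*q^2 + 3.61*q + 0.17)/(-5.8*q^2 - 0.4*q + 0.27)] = (21.05*q^2 + 1.8208*q + 1.0427)/(33.64*q^4 + 4.64*q^3 - 2.972*q^2 - 0.216*q + 0.0729)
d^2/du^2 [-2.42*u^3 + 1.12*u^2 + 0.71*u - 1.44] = 2.24 - 14.52*u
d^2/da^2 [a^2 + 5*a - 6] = 2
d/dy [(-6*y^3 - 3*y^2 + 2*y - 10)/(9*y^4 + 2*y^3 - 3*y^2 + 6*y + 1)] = 2*(27*y^6 + 27*y^5 - 15*y^4 + 140*y^3 + 15*y^2 - 33*y + 31)/(81*y^8 + 36*y^7 - 50*y^6 + 96*y^5 + 51*y^4 - 32*y^3 + 30*y^2 + 12*y + 1)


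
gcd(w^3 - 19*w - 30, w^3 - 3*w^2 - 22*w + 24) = 1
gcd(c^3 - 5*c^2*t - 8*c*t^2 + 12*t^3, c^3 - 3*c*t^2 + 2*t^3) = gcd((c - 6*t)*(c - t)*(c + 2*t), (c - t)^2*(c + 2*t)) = -c^2 - c*t + 2*t^2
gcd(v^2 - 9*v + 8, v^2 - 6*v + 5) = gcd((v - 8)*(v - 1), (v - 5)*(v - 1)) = v - 1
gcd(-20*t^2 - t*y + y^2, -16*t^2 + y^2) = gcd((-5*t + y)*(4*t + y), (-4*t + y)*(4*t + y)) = 4*t + y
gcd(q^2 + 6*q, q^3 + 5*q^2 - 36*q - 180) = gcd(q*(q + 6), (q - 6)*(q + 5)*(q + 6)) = q + 6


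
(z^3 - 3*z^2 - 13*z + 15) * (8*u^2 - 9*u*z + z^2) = 8*u^2*z^3 - 24*u^2*z^2 - 104*u^2*z + 120*u^2 - 9*u*z^4 + 27*u*z^3 + 117*u*z^2 - 135*u*z + z^5 - 3*z^4 - 13*z^3 + 15*z^2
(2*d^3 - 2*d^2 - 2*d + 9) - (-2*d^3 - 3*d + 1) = 4*d^3 - 2*d^2 + d + 8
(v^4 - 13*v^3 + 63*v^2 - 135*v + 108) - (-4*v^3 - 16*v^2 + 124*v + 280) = v^4 - 9*v^3 + 79*v^2 - 259*v - 172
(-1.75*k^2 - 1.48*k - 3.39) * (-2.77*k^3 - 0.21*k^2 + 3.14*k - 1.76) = 4.8475*k^5 + 4.4671*k^4 + 4.2061*k^3 - 0.8553*k^2 - 8.0398*k + 5.9664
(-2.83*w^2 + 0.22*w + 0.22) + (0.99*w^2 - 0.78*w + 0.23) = -1.84*w^2 - 0.56*w + 0.45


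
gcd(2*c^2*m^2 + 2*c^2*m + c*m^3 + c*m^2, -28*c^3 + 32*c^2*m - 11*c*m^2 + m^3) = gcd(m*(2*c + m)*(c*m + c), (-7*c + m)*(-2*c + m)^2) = 1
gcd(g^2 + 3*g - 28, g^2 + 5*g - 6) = 1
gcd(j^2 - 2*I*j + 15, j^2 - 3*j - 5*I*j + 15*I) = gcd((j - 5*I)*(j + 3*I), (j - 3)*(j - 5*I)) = j - 5*I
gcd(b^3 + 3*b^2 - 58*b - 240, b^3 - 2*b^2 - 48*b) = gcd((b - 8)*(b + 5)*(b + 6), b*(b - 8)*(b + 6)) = b^2 - 2*b - 48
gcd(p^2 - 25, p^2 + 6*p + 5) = p + 5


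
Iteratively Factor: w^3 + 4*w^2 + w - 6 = (w + 2)*(w^2 + 2*w - 3) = (w + 2)*(w + 3)*(w - 1)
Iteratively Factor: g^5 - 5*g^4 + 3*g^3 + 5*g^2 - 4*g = (g - 1)*(g^4 - 4*g^3 - g^2 + 4*g) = (g - 1)*(g + 1)*(g^3 - 5*g^2 + 4*g) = g*(g - 1)*(g + 1)*(g^2 - 5*g + 4) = g*(g - 1)^2*(g + 1)*(g - 4)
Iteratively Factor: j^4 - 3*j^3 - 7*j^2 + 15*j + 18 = (j + 2)*(j^3 - 5*j^2 + 3*j + 9) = (j - 3)*(j + 2)*(j^2 - 2*j - 3) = (j - 3)^2*(j + 2)*(j + 1)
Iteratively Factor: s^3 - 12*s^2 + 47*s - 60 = (s - 3)*(s^2 - 9*s + 20) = (s - 5)*(s - 3)*(s - 4)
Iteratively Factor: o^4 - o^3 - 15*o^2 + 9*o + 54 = (o - 3)*(o^3 + 2*o^2 - 9*o - 18) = (o - 3)*(o + 3)*(o^2 - o - 6) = (o - 3)*(o + 2)*(o + 3)*(o - 3)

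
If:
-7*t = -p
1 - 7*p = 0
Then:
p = 1/7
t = 1/49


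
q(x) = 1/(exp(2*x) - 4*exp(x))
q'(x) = (-2*exp(2*x) + 4*exp(x))/(exp(2*x) - 4*exp(x))^2 = 2*(2 - exp(x))*exp(-x)/(exp(x) - 4)^2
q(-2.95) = -4.84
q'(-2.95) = 4.78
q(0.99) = -0.28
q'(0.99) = -0.30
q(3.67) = 0.00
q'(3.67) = -0.00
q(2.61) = 0.01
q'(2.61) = -0.02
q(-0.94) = -0.71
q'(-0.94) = 0.63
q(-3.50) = -8.34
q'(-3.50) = 8.28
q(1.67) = 0.14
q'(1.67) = -0.72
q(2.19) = 0.02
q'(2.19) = -0.06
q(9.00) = 0.00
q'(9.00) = 0.00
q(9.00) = 0.00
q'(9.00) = 0.00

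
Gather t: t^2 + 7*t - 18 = t^2 + 7*t - 18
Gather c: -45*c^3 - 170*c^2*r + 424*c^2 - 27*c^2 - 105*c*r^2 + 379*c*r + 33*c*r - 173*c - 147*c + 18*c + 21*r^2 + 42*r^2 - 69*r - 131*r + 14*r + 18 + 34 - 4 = -45*c^3 + c^2*(397 - 170*r) + c*(-105*r^2 + 412*r - 302) + 63*r^2 - 186*r + 48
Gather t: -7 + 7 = 0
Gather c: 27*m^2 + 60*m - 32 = 27*m^2 + 60*m - 32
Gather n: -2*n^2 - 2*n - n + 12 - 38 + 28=-2*n^2 - 3*n + 2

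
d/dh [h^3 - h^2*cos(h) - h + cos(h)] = h^2*sin(h) + 3*h^2 - 2*h*cos(h) - sin(h) - 1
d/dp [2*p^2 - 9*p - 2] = 4*p - 9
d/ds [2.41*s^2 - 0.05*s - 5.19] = 4.82*s - 0.05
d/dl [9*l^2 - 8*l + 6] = 18*l - 8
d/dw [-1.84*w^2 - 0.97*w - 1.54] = -3.68*w - 0.97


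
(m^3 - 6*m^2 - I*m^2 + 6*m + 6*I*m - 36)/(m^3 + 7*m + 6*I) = (m - 6)/(m + I)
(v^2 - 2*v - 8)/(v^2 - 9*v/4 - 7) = 4*(v + 2)/(4*v + 7)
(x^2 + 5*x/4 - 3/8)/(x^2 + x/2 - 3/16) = 2*(2*x + 3)/(4*x + 3)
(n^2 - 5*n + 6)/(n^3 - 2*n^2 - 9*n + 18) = 1/(n + 3)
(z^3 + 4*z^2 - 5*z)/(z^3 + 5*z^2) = (z - 1)/z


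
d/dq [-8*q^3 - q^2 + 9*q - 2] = -24*q^2 - 2*q + 9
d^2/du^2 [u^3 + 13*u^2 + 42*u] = 6*u + 26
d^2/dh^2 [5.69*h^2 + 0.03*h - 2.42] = 11.3800000000000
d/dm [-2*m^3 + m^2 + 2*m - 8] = -6*m^2 + 2*m + 2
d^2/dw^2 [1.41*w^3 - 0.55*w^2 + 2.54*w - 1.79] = 8.46*w - 1.1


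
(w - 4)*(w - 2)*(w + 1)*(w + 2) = w^4 - 3*w^3 - 8*w^2 + 12*w + 16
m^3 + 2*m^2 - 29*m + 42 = (m - 3)*(m - 2)*(m + 7)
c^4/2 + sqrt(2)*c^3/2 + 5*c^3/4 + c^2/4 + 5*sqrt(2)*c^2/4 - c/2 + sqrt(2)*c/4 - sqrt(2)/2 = (c/2 + 1/2)*(c - 1/2)*(c + 2)*(c + sqrt(2))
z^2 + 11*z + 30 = (z + 5)*(z + 6)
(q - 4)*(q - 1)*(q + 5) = q^3 - 21*q + 20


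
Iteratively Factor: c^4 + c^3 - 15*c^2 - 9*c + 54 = (c + 3)*(c^3 - 2*c^2 - 9*c + 18) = (c - 3)*(c + 3)*(c^2 + c - 6) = (c - 3)*(c + 3)^2*(c - 2)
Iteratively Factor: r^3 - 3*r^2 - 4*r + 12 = (r - 3)*(r^2 - 4) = (r - 3)*(r - 2)*(r + 2)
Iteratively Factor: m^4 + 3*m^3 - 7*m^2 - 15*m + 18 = (m - 2)*(m^3 + 5*m^2 + 3*m - 9) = (m - 2)*(m - 1)*(m^2 + 6*m + 9) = (m - 2)*(m - 1)*(m + 3)*(m + 3)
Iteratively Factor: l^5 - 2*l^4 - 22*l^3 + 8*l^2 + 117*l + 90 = (l - 5)*(l^4 + 3*l^3 - 7*l^2 - 27*l - 18) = (l - 5)*(l - 3)*(l^3 + 6*l^2 + 11*l + 6) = (l - 5)*(l - 3)*(l + 3)*(l^2 + 3*l + 2) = (l - 5)*(l - 3)*(l + 2)*(l + 3)*(l + 1)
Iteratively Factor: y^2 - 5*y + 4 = (y - 4)*(y - 1)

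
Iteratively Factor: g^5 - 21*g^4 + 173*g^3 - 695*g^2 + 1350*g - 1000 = (g - 5)*(g^4 - 16*g^3 + 93*g^2 - 230*g + 200) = (g - 5)^2*(g^3 - 11*g^2 + 38*g - 40) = (g - 5)^2*(g - 4)*(g^2 - 7*g + 10) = (g - 5)^2*(g - 4)*(g - 2)*(g - 5)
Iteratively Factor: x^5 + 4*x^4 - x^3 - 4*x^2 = (x - 1)*(x^4 + 5*x^3 + 4*x^2) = (x - 1)*(x + 4)*(x^3 + x^2) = x*(x - 1)*(x + 4)*(x^2 + x) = x^2*(x - 1)*(x + 4)*(x + 1)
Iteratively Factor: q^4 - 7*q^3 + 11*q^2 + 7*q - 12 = (q - 4)*(q^3 - 3*q^2 - q + 3) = (q - 4)*(q - 1)*(q^2 - 2*q - 3) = (q - 4)*(q - 3)*(q - 1)*(q + 1)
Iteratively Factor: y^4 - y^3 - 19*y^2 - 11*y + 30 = (y - 5)*(y^3 + 4*y^2 + y - 6) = (y - 5)*(y + 2)*(y^2 + 2*y - 3) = (y - 5)*(y - 1)*(y + 2)*(y + 3)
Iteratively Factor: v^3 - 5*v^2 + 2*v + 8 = (v + 1)*(v^2 - 6*v + 8) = (v - 2)*(v + 1)*(v - 4)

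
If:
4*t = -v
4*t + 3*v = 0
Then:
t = 0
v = 0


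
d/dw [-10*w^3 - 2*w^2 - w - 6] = -30*w^2 - 4*w - 1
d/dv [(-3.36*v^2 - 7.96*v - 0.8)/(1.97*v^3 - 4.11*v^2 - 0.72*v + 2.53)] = (6.6192*v^4 + 31.3624*v^3 - 25.5684*v^2 - 23.5776*v - 20.7148)/(3.8809*v^6 - 16.1934*v^5 + 14.0553*v^4 + 15.8866*v^3 - 20.2782*v^2 - 3.6432*v + 6.4009)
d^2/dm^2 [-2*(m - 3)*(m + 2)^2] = -12*m - 4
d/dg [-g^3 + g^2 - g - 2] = -3*g^2 + 2*g - 1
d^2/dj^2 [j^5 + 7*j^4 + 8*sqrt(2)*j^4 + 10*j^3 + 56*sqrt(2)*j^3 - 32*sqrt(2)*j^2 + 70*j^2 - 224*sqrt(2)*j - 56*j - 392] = 20*j^3 + 84*j^2 + 96*sqrt(2)*j^2 + 60*j + 336*sqrt(2)*j - 64*sqrt(2) + 140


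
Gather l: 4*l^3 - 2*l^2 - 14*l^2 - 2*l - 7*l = 4*l^3 - 16*l^2 - 9*l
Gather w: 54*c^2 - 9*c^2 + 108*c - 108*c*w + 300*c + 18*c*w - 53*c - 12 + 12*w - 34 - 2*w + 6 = 45*c^2 + 355*c + w*(10 - 90*c) - 40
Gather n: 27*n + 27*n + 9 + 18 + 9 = 54*n + 36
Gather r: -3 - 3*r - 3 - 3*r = -6*r - 6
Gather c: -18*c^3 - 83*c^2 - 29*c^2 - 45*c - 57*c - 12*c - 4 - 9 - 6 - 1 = -18*c^3 - 112*c^2 - 114*c - 20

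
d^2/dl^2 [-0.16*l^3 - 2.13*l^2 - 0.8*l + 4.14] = -0.96*l - 4.26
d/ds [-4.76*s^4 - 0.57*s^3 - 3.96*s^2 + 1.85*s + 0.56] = -19.04*s^3 - 1.71*s^2 - 7.92*s + 1.85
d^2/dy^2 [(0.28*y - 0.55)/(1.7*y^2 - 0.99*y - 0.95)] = ((2.4244 - 2.856*y)*(-1.7*y^2 + 0.99*y + 0.95) - (0.28*y - 0.55)*(3.4*y - 0.99)*(6.8*y - 1.98))/(-1.7*y^2 + 0.99*y + 0.95)^3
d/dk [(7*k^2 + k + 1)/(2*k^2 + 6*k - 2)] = 2*(5*k^2 - 4*k - 1)/(k^4 + 6*k^3 + 7*k^2 - 6*k + 1)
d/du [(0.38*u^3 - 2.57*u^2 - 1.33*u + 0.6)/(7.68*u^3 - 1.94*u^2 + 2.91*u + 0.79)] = (19.0004*u^4 + 22.6404*u^3 - 22.9823*u^2 - 1.7326*u - 2.7967)/(58.9824*u^6 - 29.7984*u^5 + 48.4612*u^4 + 0.843599999999999*u^3 + 5.4029*u^2 + 4.5978*u + 0.6241)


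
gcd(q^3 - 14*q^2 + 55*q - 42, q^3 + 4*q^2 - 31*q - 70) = 1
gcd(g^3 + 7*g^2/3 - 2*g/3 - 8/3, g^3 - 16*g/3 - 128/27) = g + 4/3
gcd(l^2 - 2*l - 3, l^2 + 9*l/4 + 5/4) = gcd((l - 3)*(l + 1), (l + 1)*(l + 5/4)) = l + 1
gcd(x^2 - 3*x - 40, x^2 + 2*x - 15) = x + 5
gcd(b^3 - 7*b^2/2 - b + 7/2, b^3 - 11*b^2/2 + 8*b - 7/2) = b^2 - 9*b/2 + 7/2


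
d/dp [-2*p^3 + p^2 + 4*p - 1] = -6*p^2 + 2*p + 4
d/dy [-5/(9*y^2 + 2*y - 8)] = 10*(9*y + 1)/(9*y^2 + 2*y - 8)^2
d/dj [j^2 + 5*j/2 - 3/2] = 2*j + 5/2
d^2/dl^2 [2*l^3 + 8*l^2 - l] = 12*l + 16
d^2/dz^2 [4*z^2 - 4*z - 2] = 8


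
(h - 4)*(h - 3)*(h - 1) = h^3 - 8*h^2 + 19*h - 12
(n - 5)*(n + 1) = n^2 - 4*n - 5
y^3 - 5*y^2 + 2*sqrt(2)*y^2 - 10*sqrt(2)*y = y*(y - 5)*(y + 2*sqrt(2))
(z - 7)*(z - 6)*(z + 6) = z^3 - 7*z^2 - 36*z + 252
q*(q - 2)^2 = q^3 - 4*q^2 + 4*q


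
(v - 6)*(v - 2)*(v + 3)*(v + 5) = v^4 - 37*v^2 - 24*v + 180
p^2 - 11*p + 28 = (p - 7)*(p - 4)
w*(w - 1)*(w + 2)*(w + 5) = w^4 + 6*w^3 + 3*w^2 - 10*w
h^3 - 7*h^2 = h^2*(h - 7)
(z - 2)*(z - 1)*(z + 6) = z^3 + 3*z^2 - 16*z + 12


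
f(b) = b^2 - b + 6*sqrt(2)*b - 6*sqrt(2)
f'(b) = 2*b - 1 + 6*sqrt(2)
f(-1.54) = -17.64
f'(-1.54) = 4.41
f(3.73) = 33.35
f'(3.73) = 14.95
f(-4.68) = -21.61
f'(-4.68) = -1.87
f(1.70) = 7.13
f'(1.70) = 10.89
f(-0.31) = -10.71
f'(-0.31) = 6.87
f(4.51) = 45.61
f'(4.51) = 16.51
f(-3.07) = -22.04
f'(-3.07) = 1.35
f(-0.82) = -13.95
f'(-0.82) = 5.85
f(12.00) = 225.34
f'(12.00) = 31.49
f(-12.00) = 45.69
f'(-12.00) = -16.51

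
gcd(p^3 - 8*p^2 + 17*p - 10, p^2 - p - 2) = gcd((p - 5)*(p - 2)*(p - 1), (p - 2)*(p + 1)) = p - 2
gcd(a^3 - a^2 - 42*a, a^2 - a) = a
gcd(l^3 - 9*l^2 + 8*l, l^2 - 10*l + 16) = l - 8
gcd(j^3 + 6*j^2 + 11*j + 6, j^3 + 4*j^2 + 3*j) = j^2 + 4*j + 3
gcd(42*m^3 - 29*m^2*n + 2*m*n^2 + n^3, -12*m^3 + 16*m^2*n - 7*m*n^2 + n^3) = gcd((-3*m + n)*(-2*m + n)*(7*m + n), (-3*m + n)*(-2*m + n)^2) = 6*m^2 - 5*m*n + n^2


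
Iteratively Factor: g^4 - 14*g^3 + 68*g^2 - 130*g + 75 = (g - 5)*(g^3 - 9*g^2 + 23*g - 15) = (g - 5)*(g - 3)*(g^2 - 6*g + 5) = (g - 5)^2*(g - 3)*(g - 1)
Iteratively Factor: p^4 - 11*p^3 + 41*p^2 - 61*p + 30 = (p - 3)*(p^3 - 8*p^2 + 17*p - 10) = (p - 5)*(p - 3)*(p^2 - 3*p + 2) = (p - 5)*(p - 3)*(p - 1)*(p - 2)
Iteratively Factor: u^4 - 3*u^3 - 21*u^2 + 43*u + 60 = (u + 1)*(u^3 - 4*u^2 - 17*u + 60) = (u - 3)*(u + 1)*(u^2 - u - 20) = (u - 3)*(u + 1)*(u + 4)*(u - 5)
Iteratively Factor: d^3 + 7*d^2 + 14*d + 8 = (d + 4)*(d^2 + 3*d + 2) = (d + 1)*(d + 4)*(d + 2)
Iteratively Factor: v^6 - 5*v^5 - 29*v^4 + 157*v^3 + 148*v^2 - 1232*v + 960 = (v + 4)*(v^5 - 9*v^4 + 7*v^3 + 129*v^2 - 368*v + 240) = (v - 1)*(v + 4)*(v^4 - 8*v^3 - v^2 + 128*v - 240) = (v - 3)*(v - 1)*(v + 4)*(v^3 - 5*v^2 - 16*v + 80) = (v - 5)*(v - 3)*(v - 1)*(v + 4)*(v^2 - 16) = (v - 5)*(v - 4)*(v - 3)*(v - 1)*(v + 4)*(v + 4)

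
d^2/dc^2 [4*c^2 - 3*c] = 8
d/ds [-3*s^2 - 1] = -6*s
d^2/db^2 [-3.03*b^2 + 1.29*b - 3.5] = -6.06000000000000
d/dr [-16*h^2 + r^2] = 2*r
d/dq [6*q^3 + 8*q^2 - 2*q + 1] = 18*q^2 + 16*q - 2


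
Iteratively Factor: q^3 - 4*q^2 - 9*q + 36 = (q + 3)*(q^2 - 7*q + 12) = (q - 3)*(q + 3)*(q - 4)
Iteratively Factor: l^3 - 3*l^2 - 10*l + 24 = (l + 3)*(l^2 - 6*l + 8) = (l - 4)*(l + 3)*(l - 2)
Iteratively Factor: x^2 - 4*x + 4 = (x - 2)*(x - 2)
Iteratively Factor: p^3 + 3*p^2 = (p)*(p^2 + 3*p) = p*(p + 3)*(p)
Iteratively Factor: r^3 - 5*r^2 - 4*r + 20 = (r - 2)*(r^2 - 3*r - 10) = (r - 2)*(r + 2)*(r - 5)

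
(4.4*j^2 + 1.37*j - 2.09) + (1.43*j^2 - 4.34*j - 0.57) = 5.83*j^2 - 2.97*j - 2.66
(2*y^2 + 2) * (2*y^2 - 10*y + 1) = 4*y^4 - 20*y^3 + 6*y^2 - 20*y + 2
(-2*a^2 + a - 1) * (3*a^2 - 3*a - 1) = -6*a^4 + 9*a^3 - 4*a^2 + 2*a + 1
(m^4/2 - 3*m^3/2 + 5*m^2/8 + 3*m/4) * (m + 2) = m^5/2 - m^4/2 - 19*m^3/8 + 2*m^2 + 3*m/2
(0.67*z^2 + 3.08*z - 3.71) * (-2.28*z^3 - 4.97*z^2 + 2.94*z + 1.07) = -1.5276*z^5 - 10.3523*z^4 - 4.879*z^3 + 28.2108*z^2 - 7.6118*z - 3.9697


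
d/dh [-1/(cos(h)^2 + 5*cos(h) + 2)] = -(2*cos(h) + 5)*sin(h)/(cos(h)^2 + 5*cos(h) + 2)^2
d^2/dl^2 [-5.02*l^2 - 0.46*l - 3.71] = -10.0400000000000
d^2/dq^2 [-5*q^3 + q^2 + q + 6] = 2 - 30*q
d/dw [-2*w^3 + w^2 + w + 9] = -6*w^2 + 2*w + 1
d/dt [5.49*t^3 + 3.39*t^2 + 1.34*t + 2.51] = 16.47*t^2 + 6.78*t + 1.34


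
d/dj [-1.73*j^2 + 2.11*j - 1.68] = 2.11 - 3.46*j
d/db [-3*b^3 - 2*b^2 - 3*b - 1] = -9*b^2 - 4*b - 3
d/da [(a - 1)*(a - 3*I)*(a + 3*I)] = 3*a^2 - 2*a + 9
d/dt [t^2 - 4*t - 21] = 2*t - 4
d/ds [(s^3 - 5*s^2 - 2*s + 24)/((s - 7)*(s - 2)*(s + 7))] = (3*s^4 - 94*s^3 + 463*s^2 - 884*s + 980)/(s^6 - 4*s^5 - 94*s^4 + 392*s^3 + 2009*s^2 - 9604*s + 9604)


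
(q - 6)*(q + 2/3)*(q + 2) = q^3 - 10*q^2/3 - 44*q/3 - 8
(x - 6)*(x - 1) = x^2 - 7*x + 6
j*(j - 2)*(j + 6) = j^3 + 4*j^2 - 12*j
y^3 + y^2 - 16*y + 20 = (y - 2)^2*(y + 5)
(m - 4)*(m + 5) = m^2 + m - 20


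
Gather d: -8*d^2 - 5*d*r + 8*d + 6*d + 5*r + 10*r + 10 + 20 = -8*d^2 + d*(14 - 5*r) + 15*r + 30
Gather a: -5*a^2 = -5*a^2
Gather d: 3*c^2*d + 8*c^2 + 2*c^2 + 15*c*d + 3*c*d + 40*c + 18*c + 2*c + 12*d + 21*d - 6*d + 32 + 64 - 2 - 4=10*c^2 + 60*c + d*(3*c^2 + 18*c + 27) + 90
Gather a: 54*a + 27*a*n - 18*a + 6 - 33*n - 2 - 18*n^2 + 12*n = a*(27*n + 36) - 18*n^2 - 21*n + 4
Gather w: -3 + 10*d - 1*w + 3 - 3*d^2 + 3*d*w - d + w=-3*d^2 + 3*d*w + 9*d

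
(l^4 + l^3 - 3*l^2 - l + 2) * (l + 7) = l^5 + 8*l^4 + 4*l^3 - 22*l^2 - 5*l + 14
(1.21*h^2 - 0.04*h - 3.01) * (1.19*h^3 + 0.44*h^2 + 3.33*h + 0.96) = 1.4399*h^5 + 0.4848*h^4 + 0.4298*h^3 - 0.296*h^2 - 10.0617*h - 2.8896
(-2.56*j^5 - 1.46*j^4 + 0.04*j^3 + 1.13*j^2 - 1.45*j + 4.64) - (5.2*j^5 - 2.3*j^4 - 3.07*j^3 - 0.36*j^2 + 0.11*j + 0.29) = -7.76*j^5 + 0.84*j^4 + 3.11*j^3 + 1.49*j^2 - 1.56*j + 4.35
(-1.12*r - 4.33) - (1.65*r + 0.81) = -2.77*r - 5.14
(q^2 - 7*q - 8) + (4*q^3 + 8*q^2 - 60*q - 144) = 4*q^3 + 9*q^2 - 67*q - 152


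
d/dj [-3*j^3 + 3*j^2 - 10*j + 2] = -9*j^2 + 6*j - 10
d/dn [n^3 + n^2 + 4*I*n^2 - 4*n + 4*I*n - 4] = 3*n^2 + n*(2 + 8*I) - 4 + 4*I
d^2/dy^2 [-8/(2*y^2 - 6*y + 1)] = 32*(2*y^2 - 6*y - 2*(2*y - 3)^2 + 1)/(2*y^2 - 6*y + 1)^3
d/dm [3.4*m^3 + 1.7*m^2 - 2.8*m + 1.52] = 10.2*m^2 + 3.4*m - 2.8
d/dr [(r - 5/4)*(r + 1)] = 2*r - 1/4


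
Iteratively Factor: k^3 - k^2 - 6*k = (k - 3)*(k^2 + 2*k) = (k - 3)*(k + 2)*(k)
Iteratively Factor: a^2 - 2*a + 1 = (a - 1)*(a - 1)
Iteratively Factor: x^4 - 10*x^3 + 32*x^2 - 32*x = (x - 2)*(x^3 - 8*x^2 + 16*x) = (x - 4)*(x - 2)*(x^2 - 4*x) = (x - 4)^2*(x - 2)*(x)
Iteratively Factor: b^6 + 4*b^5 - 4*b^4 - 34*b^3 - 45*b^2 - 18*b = (b + 2)*(b^5 + 2*b^4 - 8*b^3 - 18*b^2 - 9*b) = (b + 2)*(b + 3)*(b^4 - b^3 - 5*b^2 - 3*b) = (b - 3)*(b + 2)*(b + 3)*(b^3 + 2*b^2 + b) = b*(b - 3)*(b + 2)*(b + 3)*(b^2 + 2*b + 1) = b*(b - 3)*(b + 1)*(b + 2)*(b + 3)*(b + 1)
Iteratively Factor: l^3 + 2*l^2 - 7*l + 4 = (l - 1)*(l^2 + 3*l - 4) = (l - 1)*(l + 4)*(l - 1)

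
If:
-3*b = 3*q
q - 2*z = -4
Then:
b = 4 - 2*z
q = 2*z - 4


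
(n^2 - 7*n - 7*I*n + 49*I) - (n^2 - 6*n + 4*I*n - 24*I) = -n - 11*I*n + 73*I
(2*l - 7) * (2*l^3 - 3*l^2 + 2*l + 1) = 4*l^4 - 20*l^3 + 25*l^2 - 12*l - 7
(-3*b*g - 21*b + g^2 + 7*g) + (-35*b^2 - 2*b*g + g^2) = -35*b^2 - 5*b*g - 21*b + 2*g^2 + 7*g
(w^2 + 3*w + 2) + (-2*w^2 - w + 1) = -w^2 + 2*w + 3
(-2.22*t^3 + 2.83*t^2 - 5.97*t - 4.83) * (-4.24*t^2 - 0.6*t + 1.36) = 9.4128*t^5 - 10.6672*t^4 + 20.5956*t^3 + 27.91*t^2 - 5.2212*t - 6.5688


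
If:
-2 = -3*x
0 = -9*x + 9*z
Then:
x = 2/3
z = 2/3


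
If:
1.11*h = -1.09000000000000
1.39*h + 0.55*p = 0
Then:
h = -0.98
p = 2.48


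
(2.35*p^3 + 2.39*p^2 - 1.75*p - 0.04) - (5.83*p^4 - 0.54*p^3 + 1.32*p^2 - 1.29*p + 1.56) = -5.83*p^4 + 2.89*p^3 + 1.07*p^2 - 0.46*p - 1.6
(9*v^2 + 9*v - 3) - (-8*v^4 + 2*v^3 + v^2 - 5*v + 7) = 8*v^4 - 2*v^3 + 8*v^2 + 14*v - 10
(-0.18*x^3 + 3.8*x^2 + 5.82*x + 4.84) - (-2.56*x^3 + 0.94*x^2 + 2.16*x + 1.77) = 2.38*x^3 + 2.86*x^2 + 3.66*x + 3.07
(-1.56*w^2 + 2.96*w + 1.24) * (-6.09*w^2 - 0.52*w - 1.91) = 9.5004*w^4 - 17.2152*w^3 - 6.1112*w^2 - 6.2984*w - 2.3684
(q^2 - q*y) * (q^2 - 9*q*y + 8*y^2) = q^4 - 10*q^3*y + 17*q^2*y^2 - 8*q*y^3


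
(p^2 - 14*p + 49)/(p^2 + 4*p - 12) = (p^2 - 14*p + 49)/(p^2 + 4*p - 12)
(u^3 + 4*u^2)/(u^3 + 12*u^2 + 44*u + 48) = u^2/(u^2 + 8*u + 12)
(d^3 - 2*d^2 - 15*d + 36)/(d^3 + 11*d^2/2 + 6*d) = 2*(d^2 - 6*d + 9)/(d*(2*d + 3))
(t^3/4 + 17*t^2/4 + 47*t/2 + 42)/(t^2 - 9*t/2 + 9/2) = (t^3 + 17*t^2 + 94*t + 168)/(2*(2*t^2 - 9*t + 9))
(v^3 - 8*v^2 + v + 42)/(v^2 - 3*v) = v - 5 - 14/v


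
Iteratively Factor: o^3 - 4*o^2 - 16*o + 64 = (o - 4)*(o^2 - 16) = (o - 4)^2*(o + 4)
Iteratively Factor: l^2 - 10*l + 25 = (l - 5)*(l - 5)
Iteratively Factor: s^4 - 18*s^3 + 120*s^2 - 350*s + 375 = (s - 5)*(s^3 - 13*s^2 + 55*s - 75) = (s - 5)^2*(s^2 - 8*s + 15) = (s - 5)^3*(s - 3)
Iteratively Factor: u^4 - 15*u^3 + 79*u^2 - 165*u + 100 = (u - 1)*(u^3 - 14*u^2 + 65*u - 100) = (u - 5)*(u - 1)*(u^2 - 9*u + 20) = (u - 5)^2*(u - 1)*(u - 4)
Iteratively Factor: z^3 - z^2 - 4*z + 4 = (z - 1)*(z^2 - 4) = (z - 2)*(z - 1)*(z + 2)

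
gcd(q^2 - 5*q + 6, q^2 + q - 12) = q - 3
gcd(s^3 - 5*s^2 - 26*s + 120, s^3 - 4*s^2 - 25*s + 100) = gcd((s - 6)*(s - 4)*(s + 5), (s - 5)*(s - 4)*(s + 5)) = s^2 + s - 20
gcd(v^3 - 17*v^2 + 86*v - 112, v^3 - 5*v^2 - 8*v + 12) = 1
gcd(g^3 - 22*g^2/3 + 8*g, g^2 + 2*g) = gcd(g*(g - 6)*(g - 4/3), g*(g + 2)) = g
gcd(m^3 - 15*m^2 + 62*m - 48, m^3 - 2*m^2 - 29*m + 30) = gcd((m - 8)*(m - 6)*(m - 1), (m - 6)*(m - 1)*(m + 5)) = m^2 - 7*m + 6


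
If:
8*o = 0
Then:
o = 0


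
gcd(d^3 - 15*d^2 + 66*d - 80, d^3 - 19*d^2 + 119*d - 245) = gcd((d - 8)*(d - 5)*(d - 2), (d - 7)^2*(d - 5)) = d - 5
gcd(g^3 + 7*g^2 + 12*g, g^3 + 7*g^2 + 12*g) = g^3 + 7*g^2 + 12*g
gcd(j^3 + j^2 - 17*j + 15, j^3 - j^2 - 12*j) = 1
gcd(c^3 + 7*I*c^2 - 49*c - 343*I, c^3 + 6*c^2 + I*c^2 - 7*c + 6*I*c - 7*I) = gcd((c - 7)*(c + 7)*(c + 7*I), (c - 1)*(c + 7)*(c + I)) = c + 7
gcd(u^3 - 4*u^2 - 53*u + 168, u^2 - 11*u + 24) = u^2 - 11*u + 24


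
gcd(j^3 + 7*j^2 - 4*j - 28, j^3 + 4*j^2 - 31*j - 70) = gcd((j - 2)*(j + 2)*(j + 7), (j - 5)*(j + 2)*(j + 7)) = j^2 + 9*j + 14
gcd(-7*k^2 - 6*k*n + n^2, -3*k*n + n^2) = 1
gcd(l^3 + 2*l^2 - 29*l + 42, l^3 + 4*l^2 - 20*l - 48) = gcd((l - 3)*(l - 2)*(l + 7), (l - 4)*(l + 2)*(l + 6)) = 1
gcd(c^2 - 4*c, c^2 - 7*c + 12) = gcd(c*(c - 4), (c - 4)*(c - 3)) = c - 4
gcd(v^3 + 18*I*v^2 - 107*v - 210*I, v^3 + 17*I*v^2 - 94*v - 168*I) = v^2 + 13*I*v - 42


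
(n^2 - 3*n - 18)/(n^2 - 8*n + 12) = (n + 3)/(n - 2)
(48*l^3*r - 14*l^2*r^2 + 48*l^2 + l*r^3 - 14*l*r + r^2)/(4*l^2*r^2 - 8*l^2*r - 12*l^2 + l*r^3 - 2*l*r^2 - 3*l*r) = (-48*l^3*r + 14*l^2*r^2 - 48*l^2 - l*r^3 + 14*l*r - r^2)/(l*(-4*l*r^2 + 8*l*r + 12*l - r^3 + 2*r^2 + 3*r))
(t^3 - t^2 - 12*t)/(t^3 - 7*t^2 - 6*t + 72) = t/(t - 6)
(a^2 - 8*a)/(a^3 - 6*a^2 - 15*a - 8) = a/(a^2 + 2*a + 1)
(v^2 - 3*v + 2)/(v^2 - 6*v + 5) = (v - 2)/(v - 5)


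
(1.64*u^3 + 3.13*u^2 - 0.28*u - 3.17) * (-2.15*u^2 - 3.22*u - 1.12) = -3.526*u^5 - 12.0103*u^4 - 11.3134*u^3 + 4.2115*u^2 + 10.521*u + 3.5504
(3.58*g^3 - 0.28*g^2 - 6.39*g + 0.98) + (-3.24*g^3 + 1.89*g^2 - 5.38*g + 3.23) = 0.34*g^3 + 1.61*g^2 - 11.77*g + 4.21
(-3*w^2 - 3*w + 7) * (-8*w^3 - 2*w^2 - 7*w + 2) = 24*w^5 + 30*w^4 - 29*w^3 + w^2 - 55*w + 14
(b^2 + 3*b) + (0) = b^2 + 3*b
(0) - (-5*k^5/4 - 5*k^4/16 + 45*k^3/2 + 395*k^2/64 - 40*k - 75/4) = 5*k^5/4 + 5*k^4/16 - 45*k^3/2 - 395*k^2/64 + 40*k + 75/4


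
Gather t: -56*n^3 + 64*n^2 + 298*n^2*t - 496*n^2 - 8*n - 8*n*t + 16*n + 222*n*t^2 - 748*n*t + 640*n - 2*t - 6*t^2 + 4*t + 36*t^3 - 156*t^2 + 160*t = -56*n^3 - 432*n^2 + 648*n + 36*t^3 + t^2*(222*n - 162) + t*(298*n^2 - 756*n + 162)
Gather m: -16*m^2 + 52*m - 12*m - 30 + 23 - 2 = -16*m^2 + 40*m - 9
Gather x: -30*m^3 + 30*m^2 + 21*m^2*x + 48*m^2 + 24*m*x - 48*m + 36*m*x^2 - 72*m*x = -30*m^3 + 78*m^2 + 36*m*x^2 - 48*m + x*(21*m^2 - 48*m)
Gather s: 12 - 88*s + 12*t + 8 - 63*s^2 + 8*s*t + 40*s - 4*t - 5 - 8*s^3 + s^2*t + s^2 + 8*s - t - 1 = -8*s^3 + s^2*(t - 62) + s*(8*t - 40) + 7*t + 14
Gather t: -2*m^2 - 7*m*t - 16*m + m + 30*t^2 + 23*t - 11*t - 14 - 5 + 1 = -2*m^2 - 15*m + 30*t^2 + t*(12 - 7*m) - 18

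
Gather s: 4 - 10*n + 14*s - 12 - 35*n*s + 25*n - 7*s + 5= 15*n + s*(7 - 35*n) - 3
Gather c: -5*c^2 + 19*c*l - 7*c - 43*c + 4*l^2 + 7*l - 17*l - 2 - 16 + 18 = -5*c^2 + c*(19*l - 50) + 4*l^2 - 10*l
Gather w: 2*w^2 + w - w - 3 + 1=2*w^2 - 2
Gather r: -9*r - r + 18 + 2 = 20 - 10*r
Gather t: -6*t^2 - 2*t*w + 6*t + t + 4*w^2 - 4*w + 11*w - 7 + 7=-6*t^2 + t*(7 - 2*w) + 4*w^2 + 7*w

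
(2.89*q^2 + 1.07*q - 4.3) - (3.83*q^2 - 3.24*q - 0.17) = -0.94*q^2 + 4.31*q - 4.13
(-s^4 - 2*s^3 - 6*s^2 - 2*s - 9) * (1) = -s^4 - 2*s^3 - 6*s^2 - 2*s - 9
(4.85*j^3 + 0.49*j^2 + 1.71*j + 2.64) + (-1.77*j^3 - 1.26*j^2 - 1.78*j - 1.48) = 3.08*j^3 - 0.77*j^2 - 0.0700000000000001*j + 1.16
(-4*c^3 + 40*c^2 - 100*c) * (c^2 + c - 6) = -4*c^5 + 36*c^4 - 36*c^3 - 340*c^2 + 600*c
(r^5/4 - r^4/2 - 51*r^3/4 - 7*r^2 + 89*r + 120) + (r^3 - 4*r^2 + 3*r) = r^5/4 - r^4/2 - 47*r^3/4 - 11*r^2 + 92*r + 120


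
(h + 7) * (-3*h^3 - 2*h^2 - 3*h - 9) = -3*h^4 - 23*h^3 - 17*h^2 - 30*h - 63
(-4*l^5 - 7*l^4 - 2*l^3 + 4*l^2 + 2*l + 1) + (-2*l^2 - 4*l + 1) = -4*l^5 - 7*l^4 - 2*l^3 + 2*l^2 - 2*l + 2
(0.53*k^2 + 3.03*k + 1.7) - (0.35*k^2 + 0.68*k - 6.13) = 0.18*k^2 + 2.35*k + 7.83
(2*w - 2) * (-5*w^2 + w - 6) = -10*w^3 + 12*w^2 - 14*w + 12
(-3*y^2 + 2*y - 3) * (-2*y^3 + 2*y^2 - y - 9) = 6*y^5 - 10*y^4 + 13*y^3 + 19*y^2 - 15*y + 27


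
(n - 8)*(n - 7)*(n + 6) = n^3 - 9*n^2 - 34*n + 336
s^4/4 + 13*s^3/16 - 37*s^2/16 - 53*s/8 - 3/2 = (s/4 + 1/2)*(s - 3)*(s + 1/4)*(s + 4)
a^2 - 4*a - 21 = (a - 7)*(a + 3)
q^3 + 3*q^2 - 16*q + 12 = (q - 2)*(q - 1)*(q + 6)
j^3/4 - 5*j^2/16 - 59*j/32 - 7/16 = (j/4 + 1/2)*(j - 7/2)*(j + 1/4)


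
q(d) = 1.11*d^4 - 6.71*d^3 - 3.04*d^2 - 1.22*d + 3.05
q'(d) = 4.44*d^3 - 20.13*d^2 - 6.08*d - 1.22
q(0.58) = 0.14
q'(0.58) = -10.65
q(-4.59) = 1086.17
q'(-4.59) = -826.77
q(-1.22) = 14.66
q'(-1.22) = -31.83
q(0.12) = 2.85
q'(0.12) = -2.23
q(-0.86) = 6.73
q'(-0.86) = -13.70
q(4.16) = -205.27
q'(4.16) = -55.23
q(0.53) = 0.64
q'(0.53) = -9.44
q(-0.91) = 7.46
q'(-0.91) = -15.70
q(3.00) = -119.23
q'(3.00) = -80.75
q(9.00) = 2136.95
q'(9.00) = 1550.29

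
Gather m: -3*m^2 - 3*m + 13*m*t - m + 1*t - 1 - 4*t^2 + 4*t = -3*m^2 + m*(13*t - 4) - 4*t^2 + 5*t - 1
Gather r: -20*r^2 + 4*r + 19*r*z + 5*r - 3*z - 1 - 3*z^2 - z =-20*r^2 + r*(19*z + 9) - 3*z^2 - 4*z - 1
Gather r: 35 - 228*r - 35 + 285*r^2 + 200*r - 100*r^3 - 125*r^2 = -100*r^3 + 160*r^2 - 28*r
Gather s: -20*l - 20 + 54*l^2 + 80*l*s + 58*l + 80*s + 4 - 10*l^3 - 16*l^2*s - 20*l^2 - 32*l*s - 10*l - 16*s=-10*l^3 + 34*l^2 + 28*l + s*(-16*l^2 + 48*l + 64) - 16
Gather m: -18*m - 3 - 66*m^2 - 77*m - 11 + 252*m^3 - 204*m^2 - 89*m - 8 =252*m^3 - 270*m^2 - 184*m - 22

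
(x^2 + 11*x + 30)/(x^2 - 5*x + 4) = (x^2 + 11*x + 30)/(x^2 - 5*x + 4)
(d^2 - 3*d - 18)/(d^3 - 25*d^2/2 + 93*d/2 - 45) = 2*(d + 3)/(2*d^2 - 13*d + 15)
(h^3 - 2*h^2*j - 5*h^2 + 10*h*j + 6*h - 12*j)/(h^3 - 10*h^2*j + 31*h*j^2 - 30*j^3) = (h^2 - 5*h + 6)/(h^2 - 8*h*j + 15*j^2)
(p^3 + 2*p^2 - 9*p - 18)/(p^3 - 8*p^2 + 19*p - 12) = (p^2 + 5*p + 6)/(p^2 - 5*p + 4)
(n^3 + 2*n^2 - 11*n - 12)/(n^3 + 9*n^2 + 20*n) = (n^2 - 2*n - 3)/(n*(n + 5))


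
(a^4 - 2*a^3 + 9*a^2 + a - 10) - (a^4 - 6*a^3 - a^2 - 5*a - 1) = 4*a^3 + 10*a^2 + 6*a - 9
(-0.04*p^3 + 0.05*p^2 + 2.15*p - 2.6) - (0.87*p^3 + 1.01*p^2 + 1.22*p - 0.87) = -0.91*p^3 - 0.96*p^2 + 0.93*p - 1.73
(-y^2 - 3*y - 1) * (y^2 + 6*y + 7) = -y^4 - 9*y^3 - 26*y^2 - 27*y - 7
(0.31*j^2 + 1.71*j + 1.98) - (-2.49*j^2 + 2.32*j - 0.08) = 2.8*j^2 - 0.61*j + 2.06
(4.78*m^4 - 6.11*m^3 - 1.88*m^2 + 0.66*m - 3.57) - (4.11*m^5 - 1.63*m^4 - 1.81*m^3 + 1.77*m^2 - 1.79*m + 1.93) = -4.11*m^5 + 6.41*m^4 - 4.3*m^3 - 3.65*m^2 + 2.45*m - 5.5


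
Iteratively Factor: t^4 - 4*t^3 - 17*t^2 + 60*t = (t + 4)*(t^3 - 8*t^2 + 15*t) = t*(t + 4)*(t^2 - 8*t + 15) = t*(t - 3)*(t + 4)*(t - 5)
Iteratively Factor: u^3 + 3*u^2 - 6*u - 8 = (u - 2)*(u^2 + 5*u + 4) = (u - 2)*(u + 4)*(u + 1)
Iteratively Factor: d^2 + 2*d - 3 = (d - 1)*(d + 3)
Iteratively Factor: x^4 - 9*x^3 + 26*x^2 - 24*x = (x - 2)*(x^3 - 7*x^2 + 12*x) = (x - 3)*(x - 2)*(x^2 - 4*x) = x*(x - 3)*(x - 2)*(x - 4)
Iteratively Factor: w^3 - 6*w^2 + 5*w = (w - 1)*(w^2 - 5*w) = w*(w - 1)*(w - 5)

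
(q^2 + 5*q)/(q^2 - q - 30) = q/(q - 6)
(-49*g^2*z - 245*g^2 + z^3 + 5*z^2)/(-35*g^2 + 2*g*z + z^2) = (-7*g*z - 35*g + z^2 + 5*z)/(-5*g + z)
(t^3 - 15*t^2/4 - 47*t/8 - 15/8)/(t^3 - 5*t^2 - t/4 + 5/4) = (4*t + 3)/(2*(2*t - 1))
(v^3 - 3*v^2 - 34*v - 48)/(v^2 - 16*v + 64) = (v^2 + 5*v + 6)/(v - 8)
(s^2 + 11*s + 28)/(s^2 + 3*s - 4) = (s + 7)/(s - 1)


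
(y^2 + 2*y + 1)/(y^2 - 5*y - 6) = (y + 1)/(y - 6)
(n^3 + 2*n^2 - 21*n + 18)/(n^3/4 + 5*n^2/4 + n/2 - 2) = 4*(n^2 + 3*n - 18)/(n^2 + 6*n + 8)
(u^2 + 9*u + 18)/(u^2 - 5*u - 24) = (u + 6)/(u - 8)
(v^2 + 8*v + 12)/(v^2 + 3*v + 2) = (v + 6)/(v + 1)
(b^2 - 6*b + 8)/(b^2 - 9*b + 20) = (b - 2)/(b - 5)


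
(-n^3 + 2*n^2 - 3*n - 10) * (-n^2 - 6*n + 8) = n^5 + 4*n^4 - 17*n^3 + 44*n^2 + 36*n - 80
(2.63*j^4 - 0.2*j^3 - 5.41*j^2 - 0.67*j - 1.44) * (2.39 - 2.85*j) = -7.4955*j^5 + 6.8557*j^4 + 14.9405*j^3 - 11.0204*j^2 + 2.5027*j - 3.4416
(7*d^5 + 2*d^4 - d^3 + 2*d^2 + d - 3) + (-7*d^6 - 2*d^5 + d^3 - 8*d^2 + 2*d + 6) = -7*d^6 + 5*d^5 + 2*d^4 - 6*d^2 + 3*d + 3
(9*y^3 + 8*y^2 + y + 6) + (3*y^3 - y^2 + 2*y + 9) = 12*y^3 + 7*y^2 + 3*y + 15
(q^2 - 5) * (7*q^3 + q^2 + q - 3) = 7*q^5 + q^4 - 34*q^3 - 8*q^2 - 5*q + 15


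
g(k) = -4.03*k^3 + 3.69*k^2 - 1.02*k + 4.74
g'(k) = -12.09*k^2 + 7.38*k - 1.02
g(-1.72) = 37.92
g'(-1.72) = -49.48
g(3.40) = -114.47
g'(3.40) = -115.69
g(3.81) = -168.47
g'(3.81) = -148.40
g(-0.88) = 11.24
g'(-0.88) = -16.88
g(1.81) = -8.91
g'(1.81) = -27.27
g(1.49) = -1.92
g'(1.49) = -16.86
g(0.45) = 4.66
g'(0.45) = -0.15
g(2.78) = -56.16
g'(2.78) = -73.94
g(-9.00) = 3250.68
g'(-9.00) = -1046.73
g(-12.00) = 7512.18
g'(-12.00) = -1830.54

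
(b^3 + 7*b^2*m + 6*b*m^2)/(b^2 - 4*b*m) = (b^2 + 7*b*m + 6*m^2)/(b - 4*m)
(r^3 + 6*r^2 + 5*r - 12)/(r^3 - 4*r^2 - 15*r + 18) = (r + 4)/(r - 6)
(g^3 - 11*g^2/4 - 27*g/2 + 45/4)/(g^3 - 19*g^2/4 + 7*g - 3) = (g^2 - 2*g - 15)/(g^2 - 4*g + 4)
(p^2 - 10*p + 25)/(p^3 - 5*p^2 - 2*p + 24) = (p^2 - 10*p + 25)/(p^3 - 5*p^2 - 2*p + 24)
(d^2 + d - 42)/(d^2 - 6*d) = (d + 7)/d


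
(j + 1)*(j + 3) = j^2 + 4*j + 3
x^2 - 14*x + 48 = (x - 8)*(x - 6)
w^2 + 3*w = w*(w + 3)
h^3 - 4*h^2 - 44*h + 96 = (h - 8)*(h - 2)*(h + 6)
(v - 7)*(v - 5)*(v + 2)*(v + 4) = v^4 - 6*v^3 - 29*v^2 + 114*v + 280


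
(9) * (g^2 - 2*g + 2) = 9*g^2 - 18*g + 18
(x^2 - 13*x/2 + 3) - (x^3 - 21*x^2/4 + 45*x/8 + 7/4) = -x^3 + 25*x^2/4 - 97*x/8 + 5/4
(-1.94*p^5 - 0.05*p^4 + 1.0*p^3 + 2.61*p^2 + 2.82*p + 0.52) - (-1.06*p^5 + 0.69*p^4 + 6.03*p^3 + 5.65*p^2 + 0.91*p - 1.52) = -0.88*p^5 - 0.74*p^4 - 5.03*p^3 - 3.04*p^2 + 1.91*p + 2.04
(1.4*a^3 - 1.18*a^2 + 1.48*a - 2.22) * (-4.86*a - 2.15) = -6.804*a^4 + 2.7248*a^3 - 4.6558*a^2 + 7.6072*a + 4.773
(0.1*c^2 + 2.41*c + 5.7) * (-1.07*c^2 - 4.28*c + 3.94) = -0.107*c^4 - 3.0067*c^3 - 16.0198*c^2 - 14.9006*c + 22.458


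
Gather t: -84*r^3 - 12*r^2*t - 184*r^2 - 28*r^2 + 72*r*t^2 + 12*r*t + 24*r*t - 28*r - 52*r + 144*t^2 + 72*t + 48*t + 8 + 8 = -84*r^3 - 212*r^2 - 80*r + t^2*(72*r + 144) + t*(-12*r^2 + 36*r + 120) + 16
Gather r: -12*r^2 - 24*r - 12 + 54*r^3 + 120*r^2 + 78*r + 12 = 54*r^3 + 108*r^2 + 54*r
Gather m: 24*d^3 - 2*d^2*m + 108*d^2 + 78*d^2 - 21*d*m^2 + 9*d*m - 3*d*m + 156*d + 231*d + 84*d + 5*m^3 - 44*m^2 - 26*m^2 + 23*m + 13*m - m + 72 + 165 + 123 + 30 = 24*d^3 + 186*d^2 + 471*d + 5*m^3 + m^2*(-21*d - 70) + m*(-2*d^2 + 6*d + 35) + 390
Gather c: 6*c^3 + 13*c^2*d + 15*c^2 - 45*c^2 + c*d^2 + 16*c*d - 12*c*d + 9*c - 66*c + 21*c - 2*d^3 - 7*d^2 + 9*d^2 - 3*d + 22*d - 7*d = 6*c^3 + c^2*(13*d - 30) + c*(d^2 + 4*d - 36) - 2*d^3 + 2*d^2 + 12*d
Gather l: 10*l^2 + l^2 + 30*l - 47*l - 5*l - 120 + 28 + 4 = 11*l^2 - 22*l - 88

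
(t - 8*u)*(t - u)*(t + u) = t^3 - 8*t^2*u - t*u^2 + 8*u^3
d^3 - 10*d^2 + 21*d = d*(d - 7)*(d - 3)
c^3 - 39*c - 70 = (c - 7)*(c + 2)*(c + 5)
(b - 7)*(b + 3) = b^2 - 4*b - 21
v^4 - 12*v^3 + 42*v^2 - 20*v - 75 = (v - 5)^2*(v - 3)*(v + 1)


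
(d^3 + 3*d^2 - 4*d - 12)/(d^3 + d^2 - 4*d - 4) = (d + 3)/(d + 1)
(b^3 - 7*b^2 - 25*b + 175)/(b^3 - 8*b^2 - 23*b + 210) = (b - 5)/(b - 6)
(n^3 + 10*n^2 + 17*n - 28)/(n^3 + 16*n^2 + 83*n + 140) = (n - 1)/(n + 5)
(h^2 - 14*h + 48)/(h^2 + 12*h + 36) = (h^2 - 14*h + 48)/(h^2 + 12*h + 36)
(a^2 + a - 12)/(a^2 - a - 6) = (a + 4)/(a + 2)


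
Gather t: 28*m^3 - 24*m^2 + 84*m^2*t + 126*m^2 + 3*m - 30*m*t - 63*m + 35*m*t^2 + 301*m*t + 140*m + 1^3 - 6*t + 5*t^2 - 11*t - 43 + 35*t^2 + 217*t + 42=28*m^3 + 102*m^2 + 80*m + t^2*(35*m + 40) + t*(84*m^2 + 271*m + 200)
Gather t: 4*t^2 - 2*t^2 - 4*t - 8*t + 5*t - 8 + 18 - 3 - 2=2*t^2 - 7*t + 5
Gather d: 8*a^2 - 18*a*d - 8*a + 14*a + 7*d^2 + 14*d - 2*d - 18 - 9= 8*a^2 + 6*a + 7*d^2 + d*(12 - 18*a) - 27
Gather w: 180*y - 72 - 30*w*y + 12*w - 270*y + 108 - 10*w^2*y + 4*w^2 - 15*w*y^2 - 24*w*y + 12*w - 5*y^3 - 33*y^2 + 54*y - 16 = w^2*(4 - 10*y) + w*(-15*y^2 - 54*y + 24) - 5*y^3 - 33*y^2 - 36*y + 20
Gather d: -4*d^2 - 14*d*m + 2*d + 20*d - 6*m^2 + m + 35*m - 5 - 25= -4*d^2 + d*(22 - 14*m) - 6*m^2 + 36*m - 30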